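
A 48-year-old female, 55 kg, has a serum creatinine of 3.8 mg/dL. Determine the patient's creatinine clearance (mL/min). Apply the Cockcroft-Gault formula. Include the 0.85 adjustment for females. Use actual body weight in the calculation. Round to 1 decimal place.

15.7 mL/min

CrCl = (140 − 48) × 55 / (72 × 3.8) × 0.85 = 5060.0 / 273.60 × 0.85 ≈ 15.7 mL/min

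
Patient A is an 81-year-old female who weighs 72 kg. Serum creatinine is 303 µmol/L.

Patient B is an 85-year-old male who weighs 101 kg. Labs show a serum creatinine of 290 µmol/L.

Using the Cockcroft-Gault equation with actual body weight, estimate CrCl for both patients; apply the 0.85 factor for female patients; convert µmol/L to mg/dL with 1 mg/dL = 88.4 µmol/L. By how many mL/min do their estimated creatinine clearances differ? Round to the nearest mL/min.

9 mL/min

Patient A: SCr = 303 / 88.4 = 3.428 mg/dL
Patient A: CrCl = (140 − 81) × 72 / (72 × 3.428) × 0.85 = 4248.0 / 246.82 × 0.85 ≈ 14.6 mL/min
Patient B: SCr = 290 / 88.4 = 3.281 mg/dL
Patient B: CrCl = (140 − 85) × 101 / (72 × 3.281) = 5555.0 / 236.23 ≈ 23.5 mL/min
|14.6 − 23.5| = 8.9 mL/min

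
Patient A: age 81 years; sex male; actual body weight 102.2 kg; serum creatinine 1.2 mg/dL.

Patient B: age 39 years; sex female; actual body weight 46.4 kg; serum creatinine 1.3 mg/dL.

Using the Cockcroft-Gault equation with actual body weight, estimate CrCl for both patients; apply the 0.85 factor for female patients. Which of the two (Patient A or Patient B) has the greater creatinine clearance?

Patient A

Patient A: CrCl = (140 − 81) × 102.2 / (72 × 1.2) = 6029.8 / 86.40 ≈ 69.8 mL/min
Patient B: CrCl = (140 − 39) × 46.4 / (72 × 1.3) × 0.85 = 4686.4 / 93.60 × 0.85 ≈ 42.6 mL/min
69.8 vs 42.6 mL/min → Patient A is higher.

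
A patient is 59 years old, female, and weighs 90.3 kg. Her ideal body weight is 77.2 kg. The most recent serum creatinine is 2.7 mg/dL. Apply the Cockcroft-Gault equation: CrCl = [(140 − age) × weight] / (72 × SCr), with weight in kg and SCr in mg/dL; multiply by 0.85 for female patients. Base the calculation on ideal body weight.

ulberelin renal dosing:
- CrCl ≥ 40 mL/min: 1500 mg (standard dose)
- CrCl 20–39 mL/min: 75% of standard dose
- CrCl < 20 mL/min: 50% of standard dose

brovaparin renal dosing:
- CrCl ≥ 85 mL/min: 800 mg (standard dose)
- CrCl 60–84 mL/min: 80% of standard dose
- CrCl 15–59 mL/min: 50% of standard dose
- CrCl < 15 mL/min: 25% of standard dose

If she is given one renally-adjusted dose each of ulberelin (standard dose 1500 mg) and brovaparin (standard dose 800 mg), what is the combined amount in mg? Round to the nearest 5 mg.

1525 mg

CrCl = (140 − 59) × 77.2 / (72 × 2.7) × 0.85 = 6253.2 / 194.40 × 0.85 ≈ 27.3 mL/min
CrCl ≈ 27 mL/min.
ulberelin: 20–39 mL/min → 75% of 1500 mg = 1125 mg.
brovaparin: 15–59 mL/min → 50% of 800 mg = 400 mg.
Total = 1125 + 400 = 1525 mg.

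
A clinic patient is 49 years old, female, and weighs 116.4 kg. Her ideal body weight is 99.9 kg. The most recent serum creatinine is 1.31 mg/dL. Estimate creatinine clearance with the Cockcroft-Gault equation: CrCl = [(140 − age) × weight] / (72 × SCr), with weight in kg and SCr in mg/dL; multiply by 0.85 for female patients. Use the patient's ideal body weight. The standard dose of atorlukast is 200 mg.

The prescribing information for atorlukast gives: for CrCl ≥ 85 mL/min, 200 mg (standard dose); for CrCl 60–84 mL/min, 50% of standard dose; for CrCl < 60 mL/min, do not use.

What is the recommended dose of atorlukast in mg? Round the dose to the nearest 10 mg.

100 mg

CrCl = (140 − 49) × 99.9 / (72 × 1.31) × 0.85 = 9090.9 / 94.32 × 0.85 ≈ 81.9 mL/min
CrCl ≈ 82 mL/min → bracket 60–84 mL/min.
50% of 200 mg = 100 mg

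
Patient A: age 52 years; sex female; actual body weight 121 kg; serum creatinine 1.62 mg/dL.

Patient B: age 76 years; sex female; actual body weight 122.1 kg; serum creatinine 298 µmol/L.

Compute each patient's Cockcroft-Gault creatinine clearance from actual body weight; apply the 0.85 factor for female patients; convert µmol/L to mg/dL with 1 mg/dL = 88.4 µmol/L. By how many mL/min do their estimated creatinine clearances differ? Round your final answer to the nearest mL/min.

50 mL/min

Patient A: CrCl = (140 − 52) × 121 / (72 × 1.62) × 0.85 = 10648.0 / 116.64 × 0.85 ≈ 77.6 mL/min
Patient B: SCr = 298 / 88.4 = 3.371 mg/dL
Patient B: CrCl = (140 − 76) × 122.1 / (72 × 3.371) × 0.85 = 7814.4 / 242.71 × 0.85 ≈ 27.4 mL/min
|77.6 − 27.4| = 50.2 mL/min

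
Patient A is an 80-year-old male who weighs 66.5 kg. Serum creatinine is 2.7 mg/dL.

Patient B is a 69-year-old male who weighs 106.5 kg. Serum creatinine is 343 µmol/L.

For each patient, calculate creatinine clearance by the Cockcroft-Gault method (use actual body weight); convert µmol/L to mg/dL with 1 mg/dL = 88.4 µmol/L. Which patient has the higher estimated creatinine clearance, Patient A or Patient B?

Patient A: CrCl = (140 − 80) × 66.5 / (72 × 2.7) = 3990.0 / 194.40 ≈ 20.5 mL/min
Patient B: SCr = 343 / 88.4 = 3.88 mg/dL
Patient B: CrCl = (140 − 69) × 106.5 / (72 × 3.88) = 7561.5 / 279.36 ≈ 27.1 mL/min
20.5 vs 27.1 mL/min → Patient B is higher.

Patient B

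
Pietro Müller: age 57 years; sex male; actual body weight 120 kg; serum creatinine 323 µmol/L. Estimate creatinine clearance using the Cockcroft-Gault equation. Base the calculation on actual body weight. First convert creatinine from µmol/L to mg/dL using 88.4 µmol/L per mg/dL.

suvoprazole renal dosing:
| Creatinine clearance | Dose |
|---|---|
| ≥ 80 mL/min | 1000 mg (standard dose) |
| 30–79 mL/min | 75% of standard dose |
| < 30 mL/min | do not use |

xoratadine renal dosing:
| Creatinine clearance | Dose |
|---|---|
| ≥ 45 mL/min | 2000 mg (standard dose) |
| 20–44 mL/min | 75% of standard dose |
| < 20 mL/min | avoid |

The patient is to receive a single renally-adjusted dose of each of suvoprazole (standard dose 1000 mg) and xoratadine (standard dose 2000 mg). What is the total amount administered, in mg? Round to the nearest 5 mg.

SCr = 323 / 88.4 = 3.654 mg/dL
CrCl = (140 − 57) × 120 / (72 × 3.654) = 9960.0 / 263.09 ≈ 37.9 mL/min
CrCl ≈ 38 mL/min.
suvoprazole: 30–79 mL/min → 75% of 1000 mg = 750 mg.
xoratadine: 20–44 mL/min → 75% of 2000 mg = 1500 mg.
Total = 750 + 1500 = 2250 mg.

2250 mg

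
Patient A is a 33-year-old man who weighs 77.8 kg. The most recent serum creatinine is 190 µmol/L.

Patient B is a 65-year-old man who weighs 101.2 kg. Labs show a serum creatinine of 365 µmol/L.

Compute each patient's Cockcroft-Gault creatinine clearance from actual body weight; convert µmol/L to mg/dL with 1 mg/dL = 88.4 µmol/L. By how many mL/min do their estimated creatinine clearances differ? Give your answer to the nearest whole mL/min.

Patient A: SCr = 190 / 88.4 = 2.149 mg/dL
Patient A: CrCl = (140 − 33) × 77.8 / (72 × 2.149) = 8324.6 / 154.73 ≈ 53.8 mL/min
Patient B: SCr = 365 / 88.4 = 4.129 mg/dL
Patient B: CrCl = (140 − 65) × 101.2 / (72 × 4.129) = 7590.0 / 297.29 ≈ 25.5 mL/min
|53.8 − 25.5| = 28.3 mL/min

28 mL/min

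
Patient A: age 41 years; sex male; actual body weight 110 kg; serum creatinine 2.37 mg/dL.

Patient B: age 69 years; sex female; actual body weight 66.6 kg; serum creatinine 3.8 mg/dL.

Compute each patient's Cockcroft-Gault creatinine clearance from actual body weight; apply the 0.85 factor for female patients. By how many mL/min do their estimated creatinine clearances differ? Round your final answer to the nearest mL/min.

49 mL/min

Patient A: CrCl = (140 − 41) × 110 / (72 × 2.37) = 10890.0 / 170.64 ≈ 63.8 mL/min
Patient B: CrCl = (140 − 69) × 66.6 / (72 × 3.8) × 0.85 = 4728.6 / 273.60 × 0.85 ≈ 14.7 mL/min
|63.8 − 14.7| = 49.1 mL/min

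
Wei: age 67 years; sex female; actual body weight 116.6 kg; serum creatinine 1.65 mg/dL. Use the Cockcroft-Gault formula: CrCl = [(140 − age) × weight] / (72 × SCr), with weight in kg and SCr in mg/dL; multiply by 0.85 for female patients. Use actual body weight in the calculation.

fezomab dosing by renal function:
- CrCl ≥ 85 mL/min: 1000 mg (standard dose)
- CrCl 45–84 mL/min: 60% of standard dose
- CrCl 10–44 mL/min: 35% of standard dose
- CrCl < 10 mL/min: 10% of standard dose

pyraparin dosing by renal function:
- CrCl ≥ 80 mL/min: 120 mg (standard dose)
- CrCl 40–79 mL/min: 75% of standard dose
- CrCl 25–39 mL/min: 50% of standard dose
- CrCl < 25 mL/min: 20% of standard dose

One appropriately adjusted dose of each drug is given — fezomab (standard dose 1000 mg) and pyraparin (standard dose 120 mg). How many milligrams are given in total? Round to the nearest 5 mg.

CrCl = (140 − 67) × 116.6 / (72 × 1.65) × 0.85 = 8511.8 / 118.80 × 0.85 ≈ 60.9 mL/min
CrCl ≈ 61 mL/min.
fezomab: 45–84 mL/min → 60% of 1000 mg = 600 mg.
pyraparin: 40–79 mL/min → 75% of 120 mg = 90 mg.
Total = 600 + 90 = 690 mg.

690 mg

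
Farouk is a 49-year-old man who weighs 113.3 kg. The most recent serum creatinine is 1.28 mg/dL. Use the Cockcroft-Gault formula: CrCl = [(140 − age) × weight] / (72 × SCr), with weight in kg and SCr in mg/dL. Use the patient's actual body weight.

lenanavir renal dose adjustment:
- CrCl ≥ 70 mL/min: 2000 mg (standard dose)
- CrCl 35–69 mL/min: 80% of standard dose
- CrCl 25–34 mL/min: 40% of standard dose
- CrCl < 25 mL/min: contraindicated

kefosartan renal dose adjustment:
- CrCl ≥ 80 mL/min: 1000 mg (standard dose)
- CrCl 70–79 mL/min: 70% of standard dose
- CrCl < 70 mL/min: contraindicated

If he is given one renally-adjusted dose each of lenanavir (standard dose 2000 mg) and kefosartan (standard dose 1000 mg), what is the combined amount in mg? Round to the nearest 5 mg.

CrCl = (140 − 49) × 113.3 / (72 × 1.28) = 10310.3 / 92.16 ≈ 111.9 mL/min
CrCl ≈ 112 mL/min.
lenanavir: ≥ 70 mL/min → 100% of 2000 mg = 2000 mg.
kefosartan: ≥ 80 mL/min → 100% of 1000 mg = 1000 mg.
Total = 2000 + 1000 = 3000 mg.

3000 mg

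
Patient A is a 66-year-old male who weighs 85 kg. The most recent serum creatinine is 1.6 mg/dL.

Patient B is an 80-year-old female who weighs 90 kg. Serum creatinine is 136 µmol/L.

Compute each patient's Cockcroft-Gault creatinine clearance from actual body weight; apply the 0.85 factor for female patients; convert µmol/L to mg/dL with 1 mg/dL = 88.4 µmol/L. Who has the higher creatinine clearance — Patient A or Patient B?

Patient A

Patient A: CrCl = (140 − 66) × 85 / (72 × 1.6) = 6290.0 / 115.20 ≈ 54.6 mL/min
Patient B: SCr = 136 / 88.4 = 1.538 mg/dL
Patient B: CrCl = (140 − 80) × 90 / (72 × 1.538) × 0.85 = 5400.0 / 110.74 × 0.85 ≈ 41.4 mL/min
54.6 vs 41.4 mL/min → Patient A is higher.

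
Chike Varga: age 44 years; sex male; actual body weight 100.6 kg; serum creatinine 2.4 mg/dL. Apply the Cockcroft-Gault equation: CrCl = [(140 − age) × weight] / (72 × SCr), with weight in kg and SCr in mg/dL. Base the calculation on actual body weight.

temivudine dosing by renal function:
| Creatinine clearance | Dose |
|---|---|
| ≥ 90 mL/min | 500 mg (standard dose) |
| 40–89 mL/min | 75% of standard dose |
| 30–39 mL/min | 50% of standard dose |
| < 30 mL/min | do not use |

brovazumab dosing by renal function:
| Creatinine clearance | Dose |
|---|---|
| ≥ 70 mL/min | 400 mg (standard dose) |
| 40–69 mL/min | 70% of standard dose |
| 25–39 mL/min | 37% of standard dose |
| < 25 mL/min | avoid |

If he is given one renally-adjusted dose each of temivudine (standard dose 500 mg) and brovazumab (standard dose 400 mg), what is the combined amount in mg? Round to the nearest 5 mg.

CrCl = (140 − 44) × 100.6 / (72 × 2.4) = 9657.6 / 172.80 ≈ 55.9 mL/min
CrCl ≈ 56 mL/min.
temivudine: 40–89 mL/min → 75% of 500 mg = 375 mg.
brovazumab: 40–69 mL/min → 70% of 400 mg = 280 mg.
Total = 375 + 280 = 655 mg.

655 mg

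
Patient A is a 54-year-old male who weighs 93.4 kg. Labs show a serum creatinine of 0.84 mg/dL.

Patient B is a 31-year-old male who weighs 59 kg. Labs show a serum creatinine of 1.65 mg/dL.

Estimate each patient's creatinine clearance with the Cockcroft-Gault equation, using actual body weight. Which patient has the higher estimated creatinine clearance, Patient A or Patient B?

Patient A: CrCl = (140 − 54) × 93.4 / (72 × 0.84) = 8032.4 / 60.48 ≈ 132.8 mL/min
Patient B: CrCl = (140 − 31) × 59 / (72 × 1.65) = 6431.0 / 118.80 ≈ 54.1 mL/min
132.8 vs 54.1 mL/min → Patient A is higher.

Patient A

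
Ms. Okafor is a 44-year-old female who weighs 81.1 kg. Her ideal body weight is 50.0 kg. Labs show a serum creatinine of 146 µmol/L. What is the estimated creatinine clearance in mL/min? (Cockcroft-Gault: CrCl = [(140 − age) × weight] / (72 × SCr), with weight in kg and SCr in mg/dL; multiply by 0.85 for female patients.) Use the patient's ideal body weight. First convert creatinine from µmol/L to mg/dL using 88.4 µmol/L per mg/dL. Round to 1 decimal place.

34.3 mL/min

SCr = 146 / 88.4 = 1.652 mg/dL
CrCl = (140 − 44) × 50 / (72 × 1.652) × 0.85 = 4800.0 / 118.94 × 0.85 ≈ 34.3 mL/min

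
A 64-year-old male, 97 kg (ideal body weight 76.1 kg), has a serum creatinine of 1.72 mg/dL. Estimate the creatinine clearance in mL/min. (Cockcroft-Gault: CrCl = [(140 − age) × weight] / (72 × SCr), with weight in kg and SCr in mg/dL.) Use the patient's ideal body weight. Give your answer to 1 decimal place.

CrCl = (140 − 64) × 76.1 / (72 × 1.72) = 5783.6 / 123.84 ≈ 46.7 mL/min

46.7 mL/min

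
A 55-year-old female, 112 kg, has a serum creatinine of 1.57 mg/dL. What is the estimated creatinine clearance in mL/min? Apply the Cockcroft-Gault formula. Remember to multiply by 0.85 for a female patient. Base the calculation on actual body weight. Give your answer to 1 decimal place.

CrCl = (140 − 55) × 112 / (72 × 1.57) × 0.85 = 9520.0 / 113.04 × 0.85 ≈ 71.6 mL/min

71.6 mL/min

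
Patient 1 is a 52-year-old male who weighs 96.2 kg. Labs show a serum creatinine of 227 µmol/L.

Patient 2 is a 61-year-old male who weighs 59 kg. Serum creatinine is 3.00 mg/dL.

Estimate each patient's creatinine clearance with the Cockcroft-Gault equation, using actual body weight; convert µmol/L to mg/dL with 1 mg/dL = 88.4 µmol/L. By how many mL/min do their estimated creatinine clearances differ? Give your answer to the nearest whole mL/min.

Patient 1: SCr = 227 / 88.4 = 2.568 mg/dL
Patient 1: CrCl = (140 − 52) × 96.2 / (72 × 2.568) = 8465.6 / 184.90 ≈ 45.8 mL/min
Patient 2: CrCl = (140 − 61) × 59 / (72 × 3) = 4661.0 / 216.00 ≈ 21.6 mL/min
|45.8 − 21.6| = 24.2 mL/min

24 mL/min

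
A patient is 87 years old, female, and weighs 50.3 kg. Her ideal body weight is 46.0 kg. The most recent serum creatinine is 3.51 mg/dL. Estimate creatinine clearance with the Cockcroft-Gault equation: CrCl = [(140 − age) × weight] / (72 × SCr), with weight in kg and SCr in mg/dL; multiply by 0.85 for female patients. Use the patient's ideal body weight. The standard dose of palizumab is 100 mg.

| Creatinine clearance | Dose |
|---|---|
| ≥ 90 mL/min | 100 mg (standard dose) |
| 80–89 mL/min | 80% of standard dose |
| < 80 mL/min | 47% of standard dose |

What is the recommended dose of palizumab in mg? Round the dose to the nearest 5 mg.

45 mg

CrCl = (140 − 87) × 46 / (72 × 3.51) × 0.85 = 2438.0 / 252.72 × 0.85 ≈ 8.2 mL/min
CrCl ≈ 8 mL/min → bracket < 80 mL/min.
47% of 100 mg = 47 mg → 45 mg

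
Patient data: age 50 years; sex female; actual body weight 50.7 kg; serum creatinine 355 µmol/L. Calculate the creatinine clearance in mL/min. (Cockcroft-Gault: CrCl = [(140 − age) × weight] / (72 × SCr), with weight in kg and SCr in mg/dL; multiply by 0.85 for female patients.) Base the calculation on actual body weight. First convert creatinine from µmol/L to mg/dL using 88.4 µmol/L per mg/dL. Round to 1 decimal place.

SCr = 355 / 88.4 = 4.016 mg/dL
CrCl = (140 − 50) × 50.7 / (72 × 4.016) × 0.85 = 4563.0 / 289.15 × 0.85 ≈ 13.4 mL/min

13.4 mL/min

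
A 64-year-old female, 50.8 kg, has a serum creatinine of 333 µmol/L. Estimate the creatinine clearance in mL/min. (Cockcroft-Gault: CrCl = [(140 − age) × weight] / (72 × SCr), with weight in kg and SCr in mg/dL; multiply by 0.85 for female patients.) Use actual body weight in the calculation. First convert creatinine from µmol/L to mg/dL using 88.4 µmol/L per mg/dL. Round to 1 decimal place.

SCr = 333 / 88.4 = 3.767 mg/dL
CrCl = (140 − 64) × 50.8 / (72 × 3.767) × 0.85 = 3860.8 / 271.22 × 0.85 ≈ 12.1 mL/min

12.1 mL/min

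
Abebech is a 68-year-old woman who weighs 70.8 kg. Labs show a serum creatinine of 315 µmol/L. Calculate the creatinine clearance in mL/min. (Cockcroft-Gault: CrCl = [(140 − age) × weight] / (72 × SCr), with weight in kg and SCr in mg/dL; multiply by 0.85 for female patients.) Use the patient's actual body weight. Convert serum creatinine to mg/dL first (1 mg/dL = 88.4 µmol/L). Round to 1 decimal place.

SCr = 315 / 88.4 = 3.563 mg/dL
CrCl = (140 − 68) × 70.8 / (72 × 3.563) × 0.85 = 5097.6 / 256.54 × 0.85 ≈ 16.9 mL/min

16.9 mL/min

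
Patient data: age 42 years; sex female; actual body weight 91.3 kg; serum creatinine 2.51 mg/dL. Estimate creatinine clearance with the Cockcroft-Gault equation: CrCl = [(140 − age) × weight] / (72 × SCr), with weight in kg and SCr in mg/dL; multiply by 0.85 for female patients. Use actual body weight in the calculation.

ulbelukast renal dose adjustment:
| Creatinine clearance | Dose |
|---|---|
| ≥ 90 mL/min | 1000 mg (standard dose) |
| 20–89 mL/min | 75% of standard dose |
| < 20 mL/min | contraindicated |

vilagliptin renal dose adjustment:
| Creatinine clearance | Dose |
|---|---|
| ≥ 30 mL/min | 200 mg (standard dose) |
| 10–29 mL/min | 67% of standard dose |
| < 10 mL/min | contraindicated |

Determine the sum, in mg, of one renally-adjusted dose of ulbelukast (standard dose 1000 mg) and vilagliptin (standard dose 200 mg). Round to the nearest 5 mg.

CrCl = (140 − 42) × 91.3 / (72 × 2.51) × 0.85 = 8947.4 / 180.72 × 0.85 ≈ 42.1 mL/min
CrCl ≈ 42 mL/min.
ulbelukast: 20–89 mL/min → 75% of 1000 mg = 750 mg.
vilagliptin: ≥ 30 mL/min → 100% of 200 mg = 200 mg.
Total = 750 + 200 = 950 mg.

950 mg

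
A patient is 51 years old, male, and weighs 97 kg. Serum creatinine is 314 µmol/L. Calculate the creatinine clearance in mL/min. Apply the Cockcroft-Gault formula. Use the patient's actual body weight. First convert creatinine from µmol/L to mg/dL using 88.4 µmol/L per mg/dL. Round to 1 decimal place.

SCr = 314 / 88.4 = 3.552 mg/dL
CrCl = (140 − 51) × 97 / (72 × 3.552) = 8633.0 / 255.74 ≈ 33.8 mL/min

33.8 mL/min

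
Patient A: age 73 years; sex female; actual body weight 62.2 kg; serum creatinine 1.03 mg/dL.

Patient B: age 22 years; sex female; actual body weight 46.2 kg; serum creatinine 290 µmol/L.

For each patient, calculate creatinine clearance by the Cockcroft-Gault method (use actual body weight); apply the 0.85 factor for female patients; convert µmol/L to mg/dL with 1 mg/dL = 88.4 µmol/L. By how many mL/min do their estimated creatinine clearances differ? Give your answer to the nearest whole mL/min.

Patient A: CrCl = (140 − 73) × 62.2 / (72 × 1.03) × 0.85 = 4167.4 / 74.16 × 0.85 ≈ 47.8 mL/min
Patient B: SCr = 290 / 88.4 = 3.281 mg/dL
Patient B: CrCl = (140 − 22) × 46.2 / (72 × 3.281) × 0.85 = 5451.6 / 236.23 × 0.85 ≈ 19.6 mL/min
|47.8 − 19.6| = 28.2 mL/min

28 mL/min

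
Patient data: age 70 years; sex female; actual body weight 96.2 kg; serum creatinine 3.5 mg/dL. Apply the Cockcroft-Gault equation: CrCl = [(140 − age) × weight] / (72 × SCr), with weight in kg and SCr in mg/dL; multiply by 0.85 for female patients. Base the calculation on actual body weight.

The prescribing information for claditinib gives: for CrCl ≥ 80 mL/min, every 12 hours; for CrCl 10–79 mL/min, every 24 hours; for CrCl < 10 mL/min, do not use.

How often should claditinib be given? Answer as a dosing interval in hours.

CrCl = (140 − 70) × 96.2 / (72 × 3.5) × 0.85 = 6734.0 / 252.00 × 0.85 ≈ 22.7 mL/min
CrCl ≈ 23 mL/min → bracket 10–79 mL/min → every 24 hours.

every 24 hours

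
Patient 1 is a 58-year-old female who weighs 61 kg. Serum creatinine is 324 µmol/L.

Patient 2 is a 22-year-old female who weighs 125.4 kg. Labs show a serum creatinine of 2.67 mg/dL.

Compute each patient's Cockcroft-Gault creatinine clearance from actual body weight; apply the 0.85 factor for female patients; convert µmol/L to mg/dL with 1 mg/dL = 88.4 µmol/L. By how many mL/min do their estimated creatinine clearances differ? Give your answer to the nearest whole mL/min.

49 mL/min

Patient 1: SCr = 324 / 88.4 = 3.665 mg/dL
Patient 1: CrCl = (140 − 58) × 61 / (72 × 3.665) × 0.85 = 5002.0 / 263.88 × 0.85 ≈ 16.1 mL/min
Patient 2: CrCl = (140 − 22) × 125.4 / (72 × 2.67) × 0.85 = 14797.2 / 192.24 × 0.85 ≈ 65.4 mL/min
|16.1 − 65.4| = 49.3 mL/min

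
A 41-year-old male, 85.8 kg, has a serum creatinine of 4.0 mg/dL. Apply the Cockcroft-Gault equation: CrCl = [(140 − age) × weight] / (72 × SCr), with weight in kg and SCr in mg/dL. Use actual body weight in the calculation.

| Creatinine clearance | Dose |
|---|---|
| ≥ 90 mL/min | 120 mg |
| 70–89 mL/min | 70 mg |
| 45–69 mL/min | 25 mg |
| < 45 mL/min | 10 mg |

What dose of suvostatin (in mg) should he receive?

10 mg

CrCl = (140 − 41) × 85.8 / (72 × 4) = 8494.2 / 288.00 ≈ 29.5 mL/min
CrCl ≈ 29 mL/min → bracket < 45 mL/min.
Dose for this bracket: 10 mg.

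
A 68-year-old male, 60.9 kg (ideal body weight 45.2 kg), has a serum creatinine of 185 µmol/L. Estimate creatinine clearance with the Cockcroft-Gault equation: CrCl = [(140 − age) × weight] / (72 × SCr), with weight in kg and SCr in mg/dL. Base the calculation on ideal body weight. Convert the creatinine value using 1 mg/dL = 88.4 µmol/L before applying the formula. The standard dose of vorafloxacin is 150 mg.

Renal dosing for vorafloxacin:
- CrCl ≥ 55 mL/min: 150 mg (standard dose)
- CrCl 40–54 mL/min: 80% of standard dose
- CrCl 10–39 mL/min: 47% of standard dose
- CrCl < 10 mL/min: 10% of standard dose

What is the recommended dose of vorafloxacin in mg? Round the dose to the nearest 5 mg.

SCr = 185 / 88.4 = 2.093 mg/dL
CrCl = (140 − 68) × 45.2 / (72 × 2.093) = 3254.4 / 150.70 ≈ 21.6 mL/min
CrCl ≈ 22 mL/min → bracket 10–39 mL/min.
47% of 150 mg = 70.5 mg → 70 mg

70 mg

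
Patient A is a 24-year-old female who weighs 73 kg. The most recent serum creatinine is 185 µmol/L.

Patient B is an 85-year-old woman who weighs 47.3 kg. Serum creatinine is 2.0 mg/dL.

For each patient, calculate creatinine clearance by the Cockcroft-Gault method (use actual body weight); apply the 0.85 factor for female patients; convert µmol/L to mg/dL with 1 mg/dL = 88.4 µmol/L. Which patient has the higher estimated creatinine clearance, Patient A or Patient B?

Patient A

Patient A: SCr = 185 / 88.4 = 2.093 mg/dL
Patient A: CrCl = (140 − 24) × 73 / (72 × 2.093) × 0.85 = 8468.0 / 150.70 × 0.85 ≈ 47.8 mL/min
Patient B: CrCl = (140 − 85) × 47.3 / (72 × 2) × 0.85 = 2601.5 / 144.00 × 0.85 ≈ 15.4 mL/min
47.8 vs 15.4 mL/min → Patient A is higher.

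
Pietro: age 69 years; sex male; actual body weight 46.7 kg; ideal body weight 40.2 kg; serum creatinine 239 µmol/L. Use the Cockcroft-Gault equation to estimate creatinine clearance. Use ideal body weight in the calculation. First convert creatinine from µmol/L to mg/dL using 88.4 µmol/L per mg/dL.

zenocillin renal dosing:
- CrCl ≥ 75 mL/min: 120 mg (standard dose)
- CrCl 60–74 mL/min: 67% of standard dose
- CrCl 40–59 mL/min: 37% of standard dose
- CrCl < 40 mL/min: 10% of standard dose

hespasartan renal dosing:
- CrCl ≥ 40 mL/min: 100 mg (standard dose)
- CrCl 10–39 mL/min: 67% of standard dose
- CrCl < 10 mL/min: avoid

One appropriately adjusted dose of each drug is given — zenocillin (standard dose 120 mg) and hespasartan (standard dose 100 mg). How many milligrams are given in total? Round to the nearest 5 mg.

SCr = 239 / 88.4 = 2.704 mg/dL
CrCl = (140 − 69) × 40.2 / (72 × 2.704) = 2854.2 / 194.69 ≈ 14.7 mL/min
CrCl ≈ 15 mL/min.
zenocillin: < 40 mL/min → 10% of 120 mg = 12 mg.
hespasartan: 10–39 mL/min → 67% of 100 mg = 67 mg.
Total = 12 + 67 = 79 mg.

80 mg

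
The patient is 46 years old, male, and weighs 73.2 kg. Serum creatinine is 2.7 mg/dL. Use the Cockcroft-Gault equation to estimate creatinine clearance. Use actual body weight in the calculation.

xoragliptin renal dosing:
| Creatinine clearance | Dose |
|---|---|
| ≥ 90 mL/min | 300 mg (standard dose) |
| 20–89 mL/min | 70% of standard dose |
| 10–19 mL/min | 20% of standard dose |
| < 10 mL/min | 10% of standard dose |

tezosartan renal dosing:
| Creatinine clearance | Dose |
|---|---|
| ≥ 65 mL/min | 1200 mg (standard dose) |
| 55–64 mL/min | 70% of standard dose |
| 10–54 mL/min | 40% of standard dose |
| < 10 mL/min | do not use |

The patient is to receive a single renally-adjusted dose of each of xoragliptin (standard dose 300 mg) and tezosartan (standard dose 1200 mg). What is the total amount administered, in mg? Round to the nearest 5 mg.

CrCl = (140 − 46) × 73.2 / (72 × 2.7) = 6880.8 / 194.40 ≈ 35.4 mL/min
CrCl ≈ 35 mL/min.
xoragliptin: 20–89 mL/min → 70% of 300 mg = 210 mg.
tezosartan: 10–54 mL/min → 40% of 1200 mg = 480 mg.
Total = 210 + 480 = 690 mg.

690 mg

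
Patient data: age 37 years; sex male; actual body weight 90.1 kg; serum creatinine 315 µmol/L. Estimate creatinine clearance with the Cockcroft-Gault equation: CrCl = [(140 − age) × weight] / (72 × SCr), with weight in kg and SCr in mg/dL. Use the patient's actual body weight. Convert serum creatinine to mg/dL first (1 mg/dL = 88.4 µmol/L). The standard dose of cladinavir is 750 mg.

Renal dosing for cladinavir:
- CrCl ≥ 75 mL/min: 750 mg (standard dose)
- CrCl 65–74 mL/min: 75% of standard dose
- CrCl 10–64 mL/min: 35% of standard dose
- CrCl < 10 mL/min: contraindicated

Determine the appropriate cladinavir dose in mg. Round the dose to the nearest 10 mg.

260 mg

SCr = 315 / 88.4 = 3.563 mg/dL
CrCl = (140 − 37) × 90.1 / (72 × 3.563) = 9280.3 / 256.54 ≈ 36.2 mL/min
CrCl ≈ 36 mL/min → bracket 10–64 mL/min.
35% of 750 mg = 262.5 mg → 260 mg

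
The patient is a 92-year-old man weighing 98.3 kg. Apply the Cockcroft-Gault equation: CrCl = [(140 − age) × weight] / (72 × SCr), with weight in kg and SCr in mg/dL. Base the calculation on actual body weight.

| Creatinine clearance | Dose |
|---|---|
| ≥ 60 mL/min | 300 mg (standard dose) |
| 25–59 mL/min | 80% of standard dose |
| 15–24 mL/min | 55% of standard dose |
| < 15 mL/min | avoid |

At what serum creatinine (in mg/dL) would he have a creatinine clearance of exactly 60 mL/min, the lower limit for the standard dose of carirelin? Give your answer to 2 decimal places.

1.09 mg/dL

Standard dose requires CrCl ≥ 60 mL/min.
Set (140 − 92) × 98.3 / (72 × SCr) = 60
SCr = (140 − 92) × 98.3 / (72 × 60) = 1.092 mg/dL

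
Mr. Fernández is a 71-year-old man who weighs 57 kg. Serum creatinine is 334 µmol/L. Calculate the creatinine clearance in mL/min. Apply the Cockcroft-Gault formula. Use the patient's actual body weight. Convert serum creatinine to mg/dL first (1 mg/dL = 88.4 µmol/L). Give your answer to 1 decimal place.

14.5 mL/min

SCr = 334 / 88.4 = 3.778 mg/dL
CrCl = (140 − 71) × 57 / (72 × 3.778) = 3933.0 / 272.02 ≈ 14.5 mL/min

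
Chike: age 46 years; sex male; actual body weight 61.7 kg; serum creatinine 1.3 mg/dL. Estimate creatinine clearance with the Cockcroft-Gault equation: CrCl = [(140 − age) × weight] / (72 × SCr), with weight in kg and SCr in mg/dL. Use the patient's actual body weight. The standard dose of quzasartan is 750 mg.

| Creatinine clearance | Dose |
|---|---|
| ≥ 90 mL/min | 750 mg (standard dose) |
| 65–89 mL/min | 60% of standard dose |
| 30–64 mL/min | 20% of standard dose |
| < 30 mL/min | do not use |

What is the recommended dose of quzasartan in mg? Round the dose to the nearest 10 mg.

150 mg

CrCl = (140 − 46) × 61.7 / (72 × 1.3) = 5799.8 / 93.60 ≈ 62.0 mL/min
CrCl ≈ 62 mL/min → bracket 30–64 mL/min.
20% of 750 mg = 150 mg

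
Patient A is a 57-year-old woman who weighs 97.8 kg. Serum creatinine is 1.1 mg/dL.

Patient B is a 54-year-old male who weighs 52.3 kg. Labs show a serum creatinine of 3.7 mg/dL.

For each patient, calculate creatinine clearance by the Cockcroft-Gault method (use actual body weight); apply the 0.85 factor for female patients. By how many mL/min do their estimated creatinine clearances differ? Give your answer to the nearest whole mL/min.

70 mL/min

Patient A: CrCl = (140 − 57) × 97.8 / (72 × 1.1) × 0.85 = 8117.4 / 79.20 × 0.85 ≈ 87.1 mL/min
Patient B: CrCl = (140 − 54) × 52.3 / (72 × 3.7) = 4497.8 / 266.40 ≈ 16.9 mL/min
|87.1 − 16.9| = 70.2 mL/min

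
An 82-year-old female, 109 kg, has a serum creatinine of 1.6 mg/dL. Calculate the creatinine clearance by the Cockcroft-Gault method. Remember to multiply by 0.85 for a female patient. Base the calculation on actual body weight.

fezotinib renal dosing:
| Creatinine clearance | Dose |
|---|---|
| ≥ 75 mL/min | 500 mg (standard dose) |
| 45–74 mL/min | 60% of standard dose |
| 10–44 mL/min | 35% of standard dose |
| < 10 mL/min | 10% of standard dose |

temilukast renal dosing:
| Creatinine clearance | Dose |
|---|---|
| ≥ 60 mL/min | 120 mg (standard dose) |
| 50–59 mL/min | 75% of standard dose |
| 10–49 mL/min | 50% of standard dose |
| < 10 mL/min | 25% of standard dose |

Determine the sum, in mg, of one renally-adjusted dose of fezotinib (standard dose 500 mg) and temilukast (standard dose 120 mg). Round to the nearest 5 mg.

CrCl = (140 − 82) × 109 / (72 × 1.6) × 0.85 = 6322.0 / 115.20 × 0.85 ≈ 46.6 mL/min
CrCl ≈ 47 mL/min.
fezotinib: 45–74 mL/min → 60% of 500 mg = 300 mg.
temilukast: 10–49 mL/min → 50% of 120 mg = 60 mg.
Total = 300 + 60 = 360 mg.

360 mg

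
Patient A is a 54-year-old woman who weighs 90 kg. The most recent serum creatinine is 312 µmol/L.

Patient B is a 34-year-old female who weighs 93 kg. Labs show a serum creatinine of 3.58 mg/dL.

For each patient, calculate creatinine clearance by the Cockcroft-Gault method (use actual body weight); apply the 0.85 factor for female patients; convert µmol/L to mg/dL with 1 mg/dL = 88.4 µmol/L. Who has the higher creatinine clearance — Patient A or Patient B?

Patient B

Patient A: SCr = 312 / 88.4 = 3.529 mg/dL
Patient A: CrCl = (140 − 54) × 90 / (72 × 3.529) × 0.85 = 7740.0 / 254.09 × 0.85 ≈ 25.9 mL/min
Patient B: CrCl = (140 − 34) × 93 / (72 × 3.58) × 0.85 = 9858.0 / 257.76 × 0.85 ≈ 32.5 mL/min
25.9 vs 32.5 mL/min → Patient B is higher.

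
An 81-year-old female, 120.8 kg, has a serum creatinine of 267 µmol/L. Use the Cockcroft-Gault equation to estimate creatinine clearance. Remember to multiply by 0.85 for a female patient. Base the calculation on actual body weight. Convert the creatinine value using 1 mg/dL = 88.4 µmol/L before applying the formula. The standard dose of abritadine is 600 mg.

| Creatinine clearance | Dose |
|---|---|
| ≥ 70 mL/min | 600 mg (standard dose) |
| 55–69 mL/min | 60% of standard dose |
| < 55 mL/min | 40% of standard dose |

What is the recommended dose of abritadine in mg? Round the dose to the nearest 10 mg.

SCr = 267 / 88.4 = 3.02 mg/dL
CrCl = (140 − 81) × 120.8 / (72 × 3.02) × 0.85 = 7127.2 / 217.44 × 0.85 ≈ 27.9 mL/min
CrCl ≈ 28 mL/min → bracket < 55 mL/min.
40% of 600 mg = 240 mg

240 mg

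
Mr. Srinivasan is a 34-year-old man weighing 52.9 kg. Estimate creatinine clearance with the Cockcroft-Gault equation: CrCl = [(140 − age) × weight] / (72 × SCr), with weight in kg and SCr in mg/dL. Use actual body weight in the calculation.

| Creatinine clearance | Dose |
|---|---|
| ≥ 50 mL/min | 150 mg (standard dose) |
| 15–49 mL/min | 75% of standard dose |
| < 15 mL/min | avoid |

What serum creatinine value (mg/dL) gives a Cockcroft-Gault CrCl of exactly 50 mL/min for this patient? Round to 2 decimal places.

Standard dose requires CrCl ≥ 50 mL/min.
Set (140 − 34) × 52.9 / (72 × SCr) = 50
SCr = (140 − 34) × 52.9 / (72 × 50) = 1.558 mg/dL

1.56 mg/dL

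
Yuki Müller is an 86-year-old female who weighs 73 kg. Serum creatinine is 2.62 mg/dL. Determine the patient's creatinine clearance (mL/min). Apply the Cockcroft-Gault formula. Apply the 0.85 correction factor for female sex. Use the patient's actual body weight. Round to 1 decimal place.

CrCl = (140 − 86) × 73 / (72 × 2.62) × 0.85 = 3942.0 / 188.64 × 0.85 ≈ 17.8 mL/min

17.8 mL/min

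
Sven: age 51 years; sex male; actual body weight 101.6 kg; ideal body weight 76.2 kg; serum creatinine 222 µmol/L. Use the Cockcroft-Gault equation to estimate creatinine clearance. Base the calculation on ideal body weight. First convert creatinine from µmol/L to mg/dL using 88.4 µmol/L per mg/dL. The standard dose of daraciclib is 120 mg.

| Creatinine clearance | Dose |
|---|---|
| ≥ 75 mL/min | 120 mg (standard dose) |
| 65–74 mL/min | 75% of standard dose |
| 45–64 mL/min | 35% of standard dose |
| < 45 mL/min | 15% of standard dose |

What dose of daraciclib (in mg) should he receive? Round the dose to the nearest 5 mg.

SCr = 222 / 88.4 = 2.511 mg/dL
CrCl = (140 − 51) × 76.2 / (72 × 2.511) = 6781.8 / 180.79 ≈ 37.5 mL/min
CrCl ≈ 38 mL/min → bracket < 45 mL/min.
15% of 120 mg = 18 mg → 20 mg

20 mg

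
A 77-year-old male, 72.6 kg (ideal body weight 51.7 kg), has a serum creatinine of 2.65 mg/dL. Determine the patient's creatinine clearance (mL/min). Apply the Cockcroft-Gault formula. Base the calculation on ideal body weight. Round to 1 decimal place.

17.1 mL/min

CrCl = (140 − 77) × 51.7 / (72 × 2.65) = 3257.1 / 190.80 ≈ 17.1 mL/min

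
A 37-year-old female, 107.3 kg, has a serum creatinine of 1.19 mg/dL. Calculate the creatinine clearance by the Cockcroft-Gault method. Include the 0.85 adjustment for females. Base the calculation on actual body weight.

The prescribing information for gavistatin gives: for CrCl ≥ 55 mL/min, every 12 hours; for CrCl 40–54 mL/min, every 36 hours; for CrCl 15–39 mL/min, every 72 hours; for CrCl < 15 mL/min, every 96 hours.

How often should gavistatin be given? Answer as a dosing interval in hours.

every 12 hours

CrCl = (140 − 37) × 107.3 / (72 × 1.19) × 0.85 = 11051.9 / 85.68 × 0.85 ≈ 109.6 mL/min
CrCl ≈ 110 mL/min → bracket ≥ 55 mL/min → every 12 hours.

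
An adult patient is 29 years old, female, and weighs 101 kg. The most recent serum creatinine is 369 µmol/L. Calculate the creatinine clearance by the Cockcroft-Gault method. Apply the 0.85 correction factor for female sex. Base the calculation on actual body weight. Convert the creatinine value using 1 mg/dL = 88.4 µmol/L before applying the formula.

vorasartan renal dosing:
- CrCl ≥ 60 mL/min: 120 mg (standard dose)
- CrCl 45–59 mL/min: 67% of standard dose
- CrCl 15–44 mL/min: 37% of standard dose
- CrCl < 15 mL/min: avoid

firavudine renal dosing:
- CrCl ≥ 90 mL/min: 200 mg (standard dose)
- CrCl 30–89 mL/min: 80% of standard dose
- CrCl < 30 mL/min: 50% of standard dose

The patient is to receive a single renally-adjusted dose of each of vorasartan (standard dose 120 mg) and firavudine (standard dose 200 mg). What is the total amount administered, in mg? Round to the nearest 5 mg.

SCr = 369 / 88.4 = 4.174 mg/dL
CrCl = (140 − 29) × 101 / (72 × 4.174) × 0.85 = 11211.0 / 300.53 × 0.85 ≈ 31.7 mL/min
CrCl ≈ 32 mL/min.
vorasartan: 15–44 mL/min → 37% of 120 mg = 44.4 mg.
firavudine: 30–89 mL/min → 80% of 200 mg = 160 mg.
Total = 44.4 + 160 = 204.4 mg.

205 mg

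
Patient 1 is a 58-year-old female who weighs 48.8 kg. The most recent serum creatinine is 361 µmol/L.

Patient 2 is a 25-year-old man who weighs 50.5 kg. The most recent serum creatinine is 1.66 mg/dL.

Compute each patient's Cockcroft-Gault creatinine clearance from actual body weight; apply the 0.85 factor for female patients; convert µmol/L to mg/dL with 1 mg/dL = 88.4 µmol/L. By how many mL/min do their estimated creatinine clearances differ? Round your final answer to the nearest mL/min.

Patient 1: SCr = 361 / 88.4 = 4.084 mg/dL
Patient 1: CrCl = (140 − 58) × 48.8 / (72 × 4.084) × 0.85 = 4001.6 / 294.05 × 0.85 ≈ 11.6 mL/min
Patient 2: CrCl = (140 − 25) × 50.5 / (72 × 1.66) = 5807.5 / 119.52 ≈ 48.6 mL/min
|11.6 − 48.6| = 37.0 mL/min

37 mL/min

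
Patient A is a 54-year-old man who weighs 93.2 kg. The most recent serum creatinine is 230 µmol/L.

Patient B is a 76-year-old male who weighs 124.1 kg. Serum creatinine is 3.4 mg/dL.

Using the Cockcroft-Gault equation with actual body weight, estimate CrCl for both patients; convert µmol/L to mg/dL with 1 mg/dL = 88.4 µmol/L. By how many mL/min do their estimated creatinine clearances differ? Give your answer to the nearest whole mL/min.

10 mL/min

Patient A: SCr = 230 / 88.4 = 2.602 mg/dL
Patient A: CrCl = (140 − 54) × 93.2 / (72 × 2.602) = 8015.2 / 187.34 ≈ 42.8 mL/min
Patient B: CrCl = (140 − 76) × 124.1 / (72 × 3.4) = 7942.4 / 244.80 ≈ 32.4 mL/min
|42.8 − 32.4| = 10.4 mL/min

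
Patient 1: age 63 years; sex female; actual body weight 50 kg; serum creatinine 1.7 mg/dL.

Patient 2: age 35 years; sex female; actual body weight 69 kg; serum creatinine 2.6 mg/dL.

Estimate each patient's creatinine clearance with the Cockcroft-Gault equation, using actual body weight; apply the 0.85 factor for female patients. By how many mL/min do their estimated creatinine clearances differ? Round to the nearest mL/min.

Patient 1: CrCl = (140 − 63) × 50 / (72 × 1.7) × 0.85 = 3850.0 / 122.40 × 0.85 ≈ 26.7 mL/min
Patient 2: CrCl = (140 − 35) × 69 / (72 × 2.6) × 0.85 = 7245.0 / 187.20 × 0.85 ≈ 32.9 mL/min
|26.7 − 32.9| = 6.2 mL/min

6 mL/min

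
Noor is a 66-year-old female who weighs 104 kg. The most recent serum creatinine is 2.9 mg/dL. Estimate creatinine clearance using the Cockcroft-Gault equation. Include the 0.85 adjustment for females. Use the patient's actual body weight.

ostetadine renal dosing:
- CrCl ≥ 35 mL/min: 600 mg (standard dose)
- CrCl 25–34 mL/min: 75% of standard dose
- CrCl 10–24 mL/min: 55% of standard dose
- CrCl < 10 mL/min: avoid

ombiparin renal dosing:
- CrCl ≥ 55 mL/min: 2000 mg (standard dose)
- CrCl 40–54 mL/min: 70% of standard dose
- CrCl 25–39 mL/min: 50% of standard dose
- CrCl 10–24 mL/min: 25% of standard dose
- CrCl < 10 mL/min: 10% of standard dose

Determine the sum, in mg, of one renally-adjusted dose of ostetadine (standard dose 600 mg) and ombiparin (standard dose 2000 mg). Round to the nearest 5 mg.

CrCl = (140 − 66) × 104 / (72 × 2.9) × 0.85 = 7696.0 / 208.80 × 0.85 ≈ 31.3 mL/min
CrCl ≈ 31 mL/min.
ostetadine: 25–34 mL/min → 75% of 600 mg = 450 mg.
ombiparin: 25–39 mL/min → 50% of 2000 mg = 1000 mg.
Total = 450 + 1000 = 1450 mg.

1450 mg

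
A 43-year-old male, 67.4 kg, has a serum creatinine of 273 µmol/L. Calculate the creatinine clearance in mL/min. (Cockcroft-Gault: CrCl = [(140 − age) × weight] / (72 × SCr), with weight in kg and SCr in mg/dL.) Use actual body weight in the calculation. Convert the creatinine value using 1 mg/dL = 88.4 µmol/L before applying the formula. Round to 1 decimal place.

SCr = 273 / 88.4 = 3.088 mg/dL
CrCl = (140 − 43) × 67.4 / (72 × 3.088) = 6537.8 / 222.34 ≈ 29.4 mL/min

29.4 mL/min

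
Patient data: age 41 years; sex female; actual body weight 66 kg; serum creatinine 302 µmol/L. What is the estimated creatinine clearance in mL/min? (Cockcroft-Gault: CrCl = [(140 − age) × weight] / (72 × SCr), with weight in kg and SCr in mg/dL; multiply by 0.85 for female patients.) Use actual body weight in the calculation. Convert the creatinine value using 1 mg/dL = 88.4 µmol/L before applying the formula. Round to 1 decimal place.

SCr = 302 / 88.4 = 3.416 mg/dL
CrCl = (140 − 41) × 66 / (72 × 3.416) × 0.85 = 6534.0 / 245.95 × 0.85 ≈ 22.6 mL/min

22.6 mL/min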